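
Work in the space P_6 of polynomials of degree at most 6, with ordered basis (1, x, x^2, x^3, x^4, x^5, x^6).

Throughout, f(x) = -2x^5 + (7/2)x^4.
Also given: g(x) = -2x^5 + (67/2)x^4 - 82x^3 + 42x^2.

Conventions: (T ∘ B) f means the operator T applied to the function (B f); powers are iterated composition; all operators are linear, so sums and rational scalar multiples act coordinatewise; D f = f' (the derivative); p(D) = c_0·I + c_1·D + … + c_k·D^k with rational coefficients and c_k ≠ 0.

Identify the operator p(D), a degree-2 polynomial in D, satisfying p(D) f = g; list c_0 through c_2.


D^0 f = -2x^5 + (7/2)x^4
D^1 f = -10x^4 + 14x^3
D^2 f = -40x^3 + 42x^2
matching coefficients of g against c_0 f + c_1 Df + … from the top degree down determines the c_i
solution: c_0 = 1, c_1 = -3, c_2 = 1

p(D) = I − 3·D + D^2, i.e. c_0 = 1, c_1 = -3, c_2 = 1


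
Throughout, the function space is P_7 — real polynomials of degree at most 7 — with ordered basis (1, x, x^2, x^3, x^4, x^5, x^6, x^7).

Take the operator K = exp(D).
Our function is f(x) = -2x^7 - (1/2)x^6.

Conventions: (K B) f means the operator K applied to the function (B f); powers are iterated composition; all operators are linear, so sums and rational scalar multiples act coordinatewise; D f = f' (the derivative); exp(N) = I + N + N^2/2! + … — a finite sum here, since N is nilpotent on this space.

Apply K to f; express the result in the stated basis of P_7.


order-1 term: -14x^6 - 3x^5
order-2 term: -42x^5 - (15/2)x^4
order-3 term: -70x^4 - 10x^3
order-4 term: -70x^3 - (15/2)x^2
order-5 term: -42x^2 - 3x
order-6 term: -14x - 1/2
order-7 term: -2
the series for exp(D) f terminates at order 7
exp(D) f = -2x^7 - (29/2)x^6 - 45x^5 - (155/2)x^4 - 80x^3 - (99/2)x^2 - 17x - 5/2

the result is g(x) = -2x^7 - (29/2)x^6 - 45x^5 - (155/2)x^4 - 80x^3 - (99/2)x^2 - 17x - 5/2


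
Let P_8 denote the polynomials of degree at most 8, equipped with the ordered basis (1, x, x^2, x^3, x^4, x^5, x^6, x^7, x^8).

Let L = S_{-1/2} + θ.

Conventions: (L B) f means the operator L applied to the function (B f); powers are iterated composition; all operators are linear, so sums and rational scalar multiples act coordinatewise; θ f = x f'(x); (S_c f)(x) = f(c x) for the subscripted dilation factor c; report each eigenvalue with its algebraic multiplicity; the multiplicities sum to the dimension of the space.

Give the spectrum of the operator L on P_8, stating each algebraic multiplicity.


image of 1: 1
image of x: (1/2)x
image of x^2: (9/4)x^2
image of x^3: (23/8)x^3
image of x^4: (65/16)x^4
image of x^5: (159/32)x^5
image of x^6: (385/64)x^6
image of x^7: (895/128)x^7
image of x^8: (2049/256)x^8
the matrix is upper triangular; its diagonal is (1, 1/2, 9/4, 23/8, 65/16, 159/32, 385/64, 895/128, 2049/256)
for a triangular matrix the eigenvalues are the diagonal entries, with algebraic multiplicity their repetition count

λ = 1/2 (multiplicity 1), λ = 1 (multiplicity 1), λ = 9/4 (multiplicity 1), λ = 23/8 (multiplicity 1), λ = 65/16 (multiplicity 1), λ = 159/32 (multiplicity 1), λ = 385/64 (multiplicity 1), λ = 895/128 (multiplicity 1), λ = 2049/256 (multiplicity 1)


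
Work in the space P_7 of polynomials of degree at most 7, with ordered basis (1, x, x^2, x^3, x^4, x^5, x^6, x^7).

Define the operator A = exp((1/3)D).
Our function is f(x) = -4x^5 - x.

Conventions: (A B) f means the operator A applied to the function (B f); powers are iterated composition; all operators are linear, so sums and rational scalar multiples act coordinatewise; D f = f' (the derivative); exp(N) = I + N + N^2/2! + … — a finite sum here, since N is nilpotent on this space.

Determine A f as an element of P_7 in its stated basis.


order-1 term: -(20/3)x^4 - 1/3
order-2 term: -(40/9)x^3
order-3 term: -(40/27)x^2
order-4 term: -(20/81)x
order-5 term: -4/243
the series for exp((1/3)D) f terminates at order 5
exp((1/3)D) f = -4x^5 - (20/3)x^4 - (40/9)x^3 - (40/27)x^2 - (101/81)x - 85/243

the image equals g(x) = -4x^5 - (20/3)x^4 - (40/9)x^3 - (40/27)x^2 - (101/81)x - 85/243


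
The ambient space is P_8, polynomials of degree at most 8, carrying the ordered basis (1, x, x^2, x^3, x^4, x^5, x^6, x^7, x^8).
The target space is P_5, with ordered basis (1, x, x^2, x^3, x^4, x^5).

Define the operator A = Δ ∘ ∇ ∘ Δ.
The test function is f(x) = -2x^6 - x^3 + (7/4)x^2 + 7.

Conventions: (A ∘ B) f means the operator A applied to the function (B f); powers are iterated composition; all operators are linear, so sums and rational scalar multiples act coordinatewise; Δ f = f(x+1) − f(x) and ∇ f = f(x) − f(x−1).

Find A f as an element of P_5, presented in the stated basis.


g(x) = -240x^3 - 360x^2 - 360x - 126

Δ f = -12x^5 - 30x^4 - 40x^3 - 33x^2 - (23/2)x - 5/4
∇ Δ f = -60x^4 - 60x^2 - 6x - 1/2
Δ (∇ ∘ Δ) f = -240x^3 - 360x^2 - 360x - 126


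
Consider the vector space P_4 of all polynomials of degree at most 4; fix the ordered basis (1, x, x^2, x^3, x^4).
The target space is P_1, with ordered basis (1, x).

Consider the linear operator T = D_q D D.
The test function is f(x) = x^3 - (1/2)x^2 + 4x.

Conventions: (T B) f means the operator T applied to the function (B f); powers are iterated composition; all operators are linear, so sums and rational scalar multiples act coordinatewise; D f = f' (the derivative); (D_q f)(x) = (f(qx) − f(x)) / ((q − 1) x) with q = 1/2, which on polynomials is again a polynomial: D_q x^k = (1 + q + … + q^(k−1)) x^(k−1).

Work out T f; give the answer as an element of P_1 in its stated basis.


the image equals g(x) = 6

D f = 3x^2 - x + 4
D D f = 6x - 1
D_q D D f = 6


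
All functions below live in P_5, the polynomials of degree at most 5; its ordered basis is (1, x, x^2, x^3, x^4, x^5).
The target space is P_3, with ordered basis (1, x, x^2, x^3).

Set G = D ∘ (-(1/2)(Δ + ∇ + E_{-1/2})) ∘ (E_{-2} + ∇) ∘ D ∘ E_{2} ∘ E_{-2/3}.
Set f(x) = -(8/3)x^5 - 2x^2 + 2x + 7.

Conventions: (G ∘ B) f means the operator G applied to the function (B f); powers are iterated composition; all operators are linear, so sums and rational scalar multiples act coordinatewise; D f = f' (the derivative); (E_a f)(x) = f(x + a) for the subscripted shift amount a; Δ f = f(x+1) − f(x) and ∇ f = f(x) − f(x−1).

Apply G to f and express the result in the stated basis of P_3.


E_{-2/3} f = -(8/3)x^5 + (80/9)x^4 - (320/27)x^3 + (478/81)x^2 + (494/243)x + 3739/729
E_{2} E_{-2/3} f = -(8/3)x^5 - (160/9)x^4 - (1280/27)x^3 - (5282/81)x^2 - (11050/243)x - 3737/729
D E_{2} E_{-2/3} f = -(40/3)x^4 - (640/9)x^3 - (1280/9)x^2 - (10564/81)x - 11050/243
E_{-2} (D ∘ E_{2}) E_{-2/3} f = -(40/3)x^4 + (320/9)x^3 - (320/9)x^2 + (956/81)x + 494/243
∇ (D ∘ E_{2}) E_{-2/3} f = -(160/3)x^3 - (400/3)x^2 - (1120/9)x - 3724/81
(E_{-2} + ∇) (D ∘ E_{2}) E_{-2/3} f = -(40/3)x^4 - (160/9)x^3 - (1520/9)x^2 - (9124/81)x - 10678/243
Δ ((E_{-2} + ∇) ∘ D ∘ E_{2} ∘ E_{-2/3}) f = -(160/3)x^3 - (400/3)x^2 - (4000/9)x - 25324/81
∇ ((E_{-2} + ∇) ∘ D ∘ E_{2} ∘ E_{-2/3}) f = -(160/3)x^3 + (80/3)x^2 - (3040/9)x + 4196/81
E_{-1/2} ((E_{-2} + ∇) ∘ D ∘ E_{2} ∘ E_{-2/3}) f = -(40/3)x^4 + (80/9)x^3 - (1460/9)x^2 + (4016/81)x - 13829/486
(Δ + ∇ + E_{-1/2}) ((E_{-2} + ∇) ∘ D ∘ E_{2} ∘ E_{-2/3}) f = -(40/3)x^4 - (880/9)x^3 - (2420/9)x^2 - (59344/81)x - 140597/486
(-(1/2)(Δ + ∇ + E_{-1/2})) ((E_{-2} + ∇) ∘ D ∘ E_{2} ∘ E_{-2/3}) f = (20/3)x^4 + (440/9)x^3 + (1210/9)x^2 + (29672/81)x + 140597/972
D (-(1/2)(Δ + ∇ + E_{-1/2})) ((E_{-2} + ∇) ∘ D ∘ E_{2} ∘ E_{-2/3}) f = (80/3)x^3 + (440/3)x^2 + (2420/9)x + 29672/81

g(x) = (80/3)x^3 + (440/3)x^2 + (2420/9)x + 29672/81


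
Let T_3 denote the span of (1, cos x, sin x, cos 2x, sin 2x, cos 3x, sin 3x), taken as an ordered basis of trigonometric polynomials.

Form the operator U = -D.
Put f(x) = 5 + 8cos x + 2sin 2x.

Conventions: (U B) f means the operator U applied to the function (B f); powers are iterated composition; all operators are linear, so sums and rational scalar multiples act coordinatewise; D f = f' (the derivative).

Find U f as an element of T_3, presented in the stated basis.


D f = -8sin x + 4cos 2x
(-D) f = 8sin x - 4cos 2x

g(x) = 8sin x - 4cos 2x


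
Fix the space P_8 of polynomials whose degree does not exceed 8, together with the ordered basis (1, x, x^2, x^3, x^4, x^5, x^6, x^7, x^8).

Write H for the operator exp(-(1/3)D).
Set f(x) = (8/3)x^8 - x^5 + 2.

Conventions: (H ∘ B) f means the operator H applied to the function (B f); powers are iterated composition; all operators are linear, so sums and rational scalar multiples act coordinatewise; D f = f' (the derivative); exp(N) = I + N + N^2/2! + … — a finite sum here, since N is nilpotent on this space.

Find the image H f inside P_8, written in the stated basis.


order-1 term: -(64/9)x^7 + (5/3)x^4
order-2 term: (224/27)x^6 - (10/9)x^3
order-3 term: -(448/81)x^5 + (10/27)x^2
order-4 term: (560/243)x^4 - (5/81)x
order-5 term: -(448/729)x^3 + 1/243
order-6 term: (224/2187)x^2
order-7 term: -(64/6561)x
order-8 term: 8/19683
the series for exp(-(1/3)D) f terminates at order 8
exp(-(1/3)D) f = (8/3)x^8 - (64/9)x^7 + (224/27)x^6 - (529/81)x^5 + (965/243)x^4 - (1258/729)x^3 + (1034/2187)x^2 - (469/6561)x + 39455/19683

the image equals g(x) = (8/3)x^8 - (64/9)x^7 + (224/27)x^6 - (529/81)x^5 + (965/243)x^4 - (1258/729)x^3 + (1034/2187)x^2 - (469/6561)x + 39455/19683


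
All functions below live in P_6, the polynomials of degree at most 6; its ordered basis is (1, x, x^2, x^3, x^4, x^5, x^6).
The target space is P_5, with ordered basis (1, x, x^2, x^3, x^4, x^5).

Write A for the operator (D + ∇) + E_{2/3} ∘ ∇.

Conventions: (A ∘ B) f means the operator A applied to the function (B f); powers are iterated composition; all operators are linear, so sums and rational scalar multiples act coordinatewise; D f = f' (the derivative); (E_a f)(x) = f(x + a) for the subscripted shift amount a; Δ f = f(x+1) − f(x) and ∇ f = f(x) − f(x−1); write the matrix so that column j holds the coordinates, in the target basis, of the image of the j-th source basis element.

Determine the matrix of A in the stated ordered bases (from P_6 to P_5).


image of 1: 0
image of x: 3
image of x^2: 6x - 2/3
image of x^3: 9x^2 - 2x + 4/3
image of x^4: 12x^3 - 4x^2 + (16/3)x - 22/27
image of x^5: 15x^4 - (20/3)x^3 + (40/3)x^2 - (110/27)x + 92/81
image of x^6: 18x^5 - 10x^4 + (80/3)x^3 - (110/9)x^2 + (184/27)x - 74/81
each image's coordinates form column j of the matrix

the matrix is [[0, 3, -2/3, 4/3, -22/27, 92/81, -74/81]; [0, 0, 6, -2, 16/3, -110/27, 184/27]; [0, 0, 0, 9, -4, 40/3, -110/9]; [0, 0, 0, 0, 12, -20/3, 80/3]; [0, 0, 0, 0, 0, 15, -10]; [0, 0, 0, 0, 0, 0, 18]] (rows listed top to bottom)


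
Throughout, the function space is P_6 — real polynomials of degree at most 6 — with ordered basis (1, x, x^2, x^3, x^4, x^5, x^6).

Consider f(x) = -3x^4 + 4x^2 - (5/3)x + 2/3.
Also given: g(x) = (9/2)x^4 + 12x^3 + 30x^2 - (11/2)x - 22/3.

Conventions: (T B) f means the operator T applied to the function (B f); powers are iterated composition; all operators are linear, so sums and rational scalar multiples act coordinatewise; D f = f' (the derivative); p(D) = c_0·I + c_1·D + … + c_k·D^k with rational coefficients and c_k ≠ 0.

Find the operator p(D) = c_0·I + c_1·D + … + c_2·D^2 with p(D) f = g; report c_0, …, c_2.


c_0 = -3/2, c_1 = -1, c_2 = -1

D^0 f = -3x^4 + 4x^2 - (5/3)x + 2/3
D^1 f = -12x^3 + 8x - 5/3
D^2 f = -36x^2 + 8
matching coefficients of g against c_0 f + c_1 Df + … from the top degree down determines the c_i
solution: c_0 = -3/2, c_1 = -1, c_2 = -1


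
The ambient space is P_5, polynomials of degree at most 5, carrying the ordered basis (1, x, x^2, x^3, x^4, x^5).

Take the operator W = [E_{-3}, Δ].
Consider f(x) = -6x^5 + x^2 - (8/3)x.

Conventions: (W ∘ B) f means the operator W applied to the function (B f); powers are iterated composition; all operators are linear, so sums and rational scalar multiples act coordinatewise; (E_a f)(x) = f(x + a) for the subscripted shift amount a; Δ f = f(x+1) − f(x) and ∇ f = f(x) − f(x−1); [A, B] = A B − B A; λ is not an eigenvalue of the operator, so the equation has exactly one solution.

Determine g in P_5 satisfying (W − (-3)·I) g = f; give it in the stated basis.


write g with unknown coordinates in the stated basis and equate coefficients in (W − (-3)·I) g = f
solving from the highest basis element down gives g = -2x^5 + (1/3)x^2 - (8/9)x
check: W g = 0
so W g − (-3)·g = -6x^5 + x^2 - (8/3)x = f ✓

g(x) = -2x^5 + (1/3)x^2 - (8/9)x


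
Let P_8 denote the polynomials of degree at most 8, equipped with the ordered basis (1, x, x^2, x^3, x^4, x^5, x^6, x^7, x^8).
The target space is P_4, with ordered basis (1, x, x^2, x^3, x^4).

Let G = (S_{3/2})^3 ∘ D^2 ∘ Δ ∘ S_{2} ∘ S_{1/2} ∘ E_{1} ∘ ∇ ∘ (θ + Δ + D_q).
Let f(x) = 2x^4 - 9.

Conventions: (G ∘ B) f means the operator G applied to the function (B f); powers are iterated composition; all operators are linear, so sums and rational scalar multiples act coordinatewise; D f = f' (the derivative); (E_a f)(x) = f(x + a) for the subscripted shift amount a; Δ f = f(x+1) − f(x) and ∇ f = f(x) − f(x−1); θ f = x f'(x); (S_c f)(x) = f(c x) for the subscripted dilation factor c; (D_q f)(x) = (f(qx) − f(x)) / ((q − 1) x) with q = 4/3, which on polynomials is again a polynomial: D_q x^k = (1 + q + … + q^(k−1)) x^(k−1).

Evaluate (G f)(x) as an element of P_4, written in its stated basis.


θ f = 8x^4
Δ f = 8x^3 + 12x^2 + 8x + 2
D_q f = (350/27)x^3
(θ + Δ + D_q) f = 8x^4 + (566/27)x^3 + 12x^2 + 8x + 2
∇ (θ + Δ + D_q) f = 32x^3 + (134/9)x^2 - (62/9)x + 242/27
E_{1} ∇ (θ + Δ + D_q) f = 32x^3 + (998/9)x^2 + (1070/9)x + 1322/27
S_{1/2} E_{1} ∇ (θ + Δ + D_q) f = 4x^3 + (499/18)x^2 + (535/9)x + 1322/27
S_{2} (S_{1/2} ∘ E_{1} ∘ ∇) (θ + Δ + D_q) f = 32x^3 + (998/9)x^2 + (1070/9)x + 1322/27
Δ S_{2} (S_{1/2} ∘ E_{1} ∘ ∇) (θ + Δ + D_q) f = 96x^2 + (2860/9)x + 2356/9
D (Δ ∘ S_{2}) (S_{1/2} ∘ E_{1} ∘ ∇) (θ + Δ + D_q) f = 192x + 2860/9
D D (Δ ∘ S_{2}) (S_{1/2} ∘ E_{1} ∘ ∇) (θ + Δ + D_q) f = 192
S_{3/2} (D^2 ∘ Δ ∘ S_{2} ∘ S_{1/2} ∘ E_{1} ∘ ∇) (θ + Δ + D_q) f = 192
S_{3/2} S_{3/2} (D^2 ∘ Δ ∘ S_{2} ∘ S_{1/2} ∘ E_{1} ∘ ∇) (θ + Δ + D_q) f = 192
S_{3/2} S_{3/2} S_{3/2} (D^2 ∘ Δ ∘ S_{2} ∘ S_{1/2} ∘ E_{1} ∘ ∇) (θ + Δ + D_q) f = 192

g(x) = 192


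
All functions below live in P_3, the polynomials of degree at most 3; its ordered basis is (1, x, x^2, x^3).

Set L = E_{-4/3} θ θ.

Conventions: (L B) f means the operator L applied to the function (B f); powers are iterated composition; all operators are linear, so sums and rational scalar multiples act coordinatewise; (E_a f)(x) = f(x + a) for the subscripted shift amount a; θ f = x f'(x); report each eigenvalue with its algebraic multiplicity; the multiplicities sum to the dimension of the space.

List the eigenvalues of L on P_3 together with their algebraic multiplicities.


image of 1: 0
image of x: x - 4/3
image of x^2: 4x^2 - (32/3)x + 64/9
image of x^3: 9x^3 - 36x^2 + 48x - 64/3
the matrix is upper triangular; its diagonal is (0, 1, 4, 9)
for a triangular matrix the eigenvalues are the diagonal entries, with algebraic multiplicity their repetition count

λ = 0 (multiplicity 1), λ = 1 (multiplicity 1), λ = 4 (multiplicity 1), λ = 9 (multiplicity 1)


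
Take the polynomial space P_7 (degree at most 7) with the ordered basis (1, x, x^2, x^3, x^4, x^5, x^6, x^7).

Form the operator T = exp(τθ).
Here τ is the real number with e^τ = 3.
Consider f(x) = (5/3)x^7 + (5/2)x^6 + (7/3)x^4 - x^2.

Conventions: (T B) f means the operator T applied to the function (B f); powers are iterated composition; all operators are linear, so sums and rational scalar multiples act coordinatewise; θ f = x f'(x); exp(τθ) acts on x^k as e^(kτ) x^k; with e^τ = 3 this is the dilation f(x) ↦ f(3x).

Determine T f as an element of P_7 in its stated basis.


the image equals g(x) = 3645x^7 + (3645/2)x^6 + 189x^4 - 9x^2

exp(τθ) x^k = e^(kτ) x^k; with e^τ = 3 this sends x^k to 3^k x^k
x^2 ↦ 9 x^2
x^4 ↦ 81 x^4
x^6 ↦ 729 x^6
x^7 ↦ 2187 x^7
applying this coordinatewise to f: exp(τθ) f = 3645x^7 + (3645/2)x^6 + 189x^4 - 9x^2


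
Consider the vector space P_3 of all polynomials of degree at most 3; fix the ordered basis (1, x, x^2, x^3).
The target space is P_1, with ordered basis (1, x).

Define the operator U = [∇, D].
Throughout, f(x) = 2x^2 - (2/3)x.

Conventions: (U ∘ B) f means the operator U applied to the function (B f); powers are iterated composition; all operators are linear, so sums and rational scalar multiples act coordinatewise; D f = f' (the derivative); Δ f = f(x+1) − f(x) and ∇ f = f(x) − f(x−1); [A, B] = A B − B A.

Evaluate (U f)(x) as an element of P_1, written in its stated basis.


g(x) = 0

D f = 4x - 2/3
∇ D f = 4
∇ f = 4x - 8/3
D ∇ f = 4
[∇, D] f = 0


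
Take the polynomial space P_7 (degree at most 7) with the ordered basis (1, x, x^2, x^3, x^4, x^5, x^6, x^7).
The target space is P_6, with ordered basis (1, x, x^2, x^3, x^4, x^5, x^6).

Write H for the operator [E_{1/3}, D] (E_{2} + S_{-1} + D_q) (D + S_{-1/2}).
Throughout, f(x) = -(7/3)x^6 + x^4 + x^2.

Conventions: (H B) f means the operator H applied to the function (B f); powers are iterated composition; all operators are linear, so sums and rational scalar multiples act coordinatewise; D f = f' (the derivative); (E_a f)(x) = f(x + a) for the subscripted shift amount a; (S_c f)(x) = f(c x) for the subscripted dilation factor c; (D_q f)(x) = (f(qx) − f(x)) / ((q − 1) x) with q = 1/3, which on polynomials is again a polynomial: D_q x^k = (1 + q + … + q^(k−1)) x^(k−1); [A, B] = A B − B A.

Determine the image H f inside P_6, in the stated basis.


D f = -14x^5 + 4x^3 + 2x
S_{-1/2} f = -(7/192)x^6 + (1/16)x^4 + (1/4)x^2
(D + S_{-1/2}) f = -(7/192)x^6 - 14x^5 + (1/16)x^4 + 4x^3 + (1/4)x^2 + 2x
E_{2} (D + S_{-1/2}) f = -(7/192)x^6 - (231/16)x^5 - (1137/8)x^4 - (1684/3)x^3 - 1103x^2 - 1074x - 1237/3
S_{-1} (D + S_{-1/2}) f = -(7/192)x^6 + 14x^5 + (1/16)x^4 - 4x^3 + (1/4)x^2 - 2x
D_q (D + S_{-1/2}) f = -(637/11664)x^5 - (1694/81)x^4 + (5/54)x^3 + (52/9)x^2 + (1/3)x + 2
(E_{2} + S_{-1} + D_q) (D + S_{-1/2}) f = -(7/96)x^6 - (1435/2916)x^5 - (211217/1296)x^4 - (30523/54)x^3 - (39491/36)x^2 - (3227/3)x - 1231/3
D ((E_{2} + S_{-1} + D_q) (D + S_{-1/2})) f = -(7/16)x^5 - (7175/2916)x^4 - (211217/324)x^3 - (30523/18)x^2 - (39491/18)x - 3227/3
E_{1/3} D ((E_{2} + S_{-1} + D_q) (D + S_{-1/2})) f = -(7/16)x^5 - (37205/11664)x^4 - (11471623/17496)x^3 - (41105609/17496)x^2 - (1115512421/314928)x - 1908059165/944784
E_{1/3} ((E_{2} + S_{-1} + D_q) (D + S_{-1/2})) f = -(7/96)x^6 - (7441/11664)x^5 - (11471623/69984)x^4 - (41105609/52488)x^3 - (1115512421/629856)x^2 - (1908059165/944784)x - 5179629245/5668704
D E_{1/3} ((E_{2} + S_{-1} + D_q) (D + S_{-1/2})) f = -(7/16)x^5 - (37205/11664)x^4 - (11471623/17496)x^3 - (41105609/17496)x^2 - (1115512421/314928)x - 1908059165/944784
[E_{1/3}, D] ((E_{2} + S_{-1} + D_q) (D + S_{-1/2})) f = 0

the image equals g(x) = 0


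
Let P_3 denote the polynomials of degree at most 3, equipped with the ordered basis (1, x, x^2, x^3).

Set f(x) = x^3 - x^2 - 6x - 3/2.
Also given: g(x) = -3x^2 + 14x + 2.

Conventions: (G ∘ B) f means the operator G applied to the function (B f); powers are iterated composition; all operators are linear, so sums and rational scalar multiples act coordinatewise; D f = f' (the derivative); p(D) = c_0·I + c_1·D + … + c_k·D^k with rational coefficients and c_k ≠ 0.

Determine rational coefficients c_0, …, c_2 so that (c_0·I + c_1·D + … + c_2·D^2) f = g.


D^0 f = x^3 - x^2 - 6x - 3/2
D^1 f = 3x^2 - 2x - 6
D^2 f = 6x - 2
matching coefficients of g against c_0 f + c_1 Df + … from the top degree down determines the c_i
solution: c_0 = 0, c_1 = -1, c_2 = 2

c_0 = 0, c_1 = -1, c_2 = 2


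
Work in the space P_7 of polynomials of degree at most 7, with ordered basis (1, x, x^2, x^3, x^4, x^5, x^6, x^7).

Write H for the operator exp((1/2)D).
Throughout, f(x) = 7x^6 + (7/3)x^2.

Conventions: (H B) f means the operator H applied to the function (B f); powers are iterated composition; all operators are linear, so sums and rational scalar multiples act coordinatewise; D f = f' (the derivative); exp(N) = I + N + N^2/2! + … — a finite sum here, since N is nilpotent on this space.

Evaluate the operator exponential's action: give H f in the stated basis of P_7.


g(x) = 7x^6 + 21x^5 + (105/4)x^4 + (35/2)x^3 + (427/48)x^2 + (175/48)x + 133/192

order-1 term: 21x^5 + (7/3)x
order-2 term: (105/4)x^4 + 7/12
order-3 term: (35/2)x^3
order-4 term: (105/16)x^2
order-5 term: (21/16)x
order-6 term: 7/64
the series for exp((1/2)D) f terminates at order 6
exp((1/2)D) f = 7x^6 + 21x^5 + (105/4)x^4 + (35/2)x^3 + (427/48)x^2 + (175/48)x + 133/192


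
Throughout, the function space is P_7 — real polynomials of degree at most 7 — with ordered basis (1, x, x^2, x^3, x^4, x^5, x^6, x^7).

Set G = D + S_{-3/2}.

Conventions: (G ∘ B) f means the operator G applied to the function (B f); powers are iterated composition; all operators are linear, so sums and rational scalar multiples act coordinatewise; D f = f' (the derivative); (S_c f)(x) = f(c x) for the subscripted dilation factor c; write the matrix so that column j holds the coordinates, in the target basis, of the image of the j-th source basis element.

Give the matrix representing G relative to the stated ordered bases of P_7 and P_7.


the matrix is [[1, 1, 0, 0, 0, 0, 0, 0]; [0, -3/2, 2, 0, 0, 0, 0, 0]; [0, 0, 9/4, 3, 0, 0, 0, 0]; [0, 0, 0, -27/8, 4, 0, 0, 0]; [0, 0, 0, 0, 81/16, 5, 0, 0]; [0, 0, 0, 0, 0, -243/32, 6, 0]; [0, 0, 0, 0, 0, 0, 729/64, 7]; [0, 0, 0, 0, 0, 0, 0, -2187/128]] (rows listed top to bottom)

image of 1: 1
image of x: -(3/2)x + 1
image of x^2: (9/4)x^2 + 2x
image of x^3: -(27/8)x^3 + 3x^2
image of x^4: (81/16)x^4 + 4x^3
image of x^5: -(243/32)x^5 + 5x^4
image of x^6: (729/64)x^6 + 6x^5
image of x^7: -(2187/128)x^7 + 7x^6
each image's coordinates form column j of the matrix


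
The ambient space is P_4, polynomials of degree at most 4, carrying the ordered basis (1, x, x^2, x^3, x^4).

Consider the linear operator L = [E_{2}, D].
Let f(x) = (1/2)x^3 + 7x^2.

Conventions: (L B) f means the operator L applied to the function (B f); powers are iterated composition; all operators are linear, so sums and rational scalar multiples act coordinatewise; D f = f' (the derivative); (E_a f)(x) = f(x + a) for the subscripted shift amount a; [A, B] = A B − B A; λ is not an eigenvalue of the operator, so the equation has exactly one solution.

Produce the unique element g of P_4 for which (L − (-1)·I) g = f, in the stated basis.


the image equals g(x) = (1/2)x^3 + 7x^2

write g with unknown coordinates in the stated basis and equate coefficients in (L − (-1)·I) g = f
solving from the highest basis element down gives g = (1/2)x^3 + 7x^2
check: L g = 0
so L g − (-1)·g = (1/2)x^3 + 7x^2 = f ✓


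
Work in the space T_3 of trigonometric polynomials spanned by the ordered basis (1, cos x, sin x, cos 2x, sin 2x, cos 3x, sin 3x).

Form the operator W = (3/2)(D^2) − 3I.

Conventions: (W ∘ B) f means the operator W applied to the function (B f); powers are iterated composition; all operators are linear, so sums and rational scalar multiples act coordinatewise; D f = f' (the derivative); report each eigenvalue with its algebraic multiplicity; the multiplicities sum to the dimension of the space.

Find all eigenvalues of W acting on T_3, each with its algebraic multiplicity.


λ = -33/2 (multiplicity 2), λ = -9 (multiplicity 2), λ = -9/2 (multiplicity 2), λ = -3 (multiplicity 1)

image of 1: -3
image of cos x: -(9/2)cos x
image of sin x: -(9/2)sin x
image of cos 2x: -9cos 2x
image of sin 2x: -9sin 2x
image of cos 3x: -(33/2)cos 3x
image of sin 3x: -(33/2)sin 3x
the matrix is diagonal; its diagonal is (-3, -9/2, -9/2, -9, -9, -33/2, -33/2)
for a triangular matrix the eigenvalues are the diagonal entries, with algebraic multiplicity their repetition count


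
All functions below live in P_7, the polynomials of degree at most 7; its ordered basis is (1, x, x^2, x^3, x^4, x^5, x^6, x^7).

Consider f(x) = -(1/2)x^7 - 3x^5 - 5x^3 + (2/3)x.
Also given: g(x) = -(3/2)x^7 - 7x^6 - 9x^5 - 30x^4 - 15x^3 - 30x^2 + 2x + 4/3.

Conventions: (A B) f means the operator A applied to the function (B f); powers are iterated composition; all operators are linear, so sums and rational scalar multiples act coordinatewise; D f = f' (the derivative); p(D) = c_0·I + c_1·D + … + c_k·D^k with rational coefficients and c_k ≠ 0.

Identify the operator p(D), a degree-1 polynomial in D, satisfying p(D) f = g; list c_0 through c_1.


p(D) = 3·I + 2·D, i.e. c_0 = 3, c_1 = 2

D^0 f = -(1/2)x^7 - 3x^5 - 5x^3 + (2/3)x
D^1 f = -(7/2)x^6 - 15x^4 - 15x^2 + 2/3
matching coefficients of g against c_0 f + c_1 Df + … from the top degree down determines the c_i
solution: c_0 = 3, c_1 = 2


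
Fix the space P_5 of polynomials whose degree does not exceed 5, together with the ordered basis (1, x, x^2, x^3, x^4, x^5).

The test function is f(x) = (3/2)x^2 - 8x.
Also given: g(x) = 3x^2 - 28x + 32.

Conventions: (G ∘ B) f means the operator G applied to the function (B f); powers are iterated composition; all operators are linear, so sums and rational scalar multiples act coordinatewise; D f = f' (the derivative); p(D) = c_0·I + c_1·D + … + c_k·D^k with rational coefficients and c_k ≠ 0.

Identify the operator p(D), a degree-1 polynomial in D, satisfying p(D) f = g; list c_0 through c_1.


D^0 f = (3/2)x^2 - 8x
D^1 f = 3x - 8
matching coefficients of g against c_0 f + c_1 Df + … from the top degree down determines the c_i
solution: c_0 = 2, c_1 = -4

p(D) = 2·I − 4·D, i.e. c_0 = 2, c_1 = -4


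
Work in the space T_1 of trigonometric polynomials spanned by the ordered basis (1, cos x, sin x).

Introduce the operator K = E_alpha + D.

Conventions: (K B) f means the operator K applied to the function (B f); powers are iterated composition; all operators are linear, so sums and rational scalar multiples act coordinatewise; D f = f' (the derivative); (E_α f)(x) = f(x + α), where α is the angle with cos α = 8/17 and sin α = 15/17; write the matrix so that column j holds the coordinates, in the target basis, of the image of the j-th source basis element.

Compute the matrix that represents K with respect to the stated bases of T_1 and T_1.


the matrix is [[1, 0, 0]; [0, 8/17, 32/17]; [0, -32/17, 8/17]] (rows listed top to bottom)

image of 1: 1
image of cos x: (8/17)cos x - (32/17)sin x
image of sin x: (32/17)cos x + (8/17)sin x
each image's coordinates form column j of the matrix


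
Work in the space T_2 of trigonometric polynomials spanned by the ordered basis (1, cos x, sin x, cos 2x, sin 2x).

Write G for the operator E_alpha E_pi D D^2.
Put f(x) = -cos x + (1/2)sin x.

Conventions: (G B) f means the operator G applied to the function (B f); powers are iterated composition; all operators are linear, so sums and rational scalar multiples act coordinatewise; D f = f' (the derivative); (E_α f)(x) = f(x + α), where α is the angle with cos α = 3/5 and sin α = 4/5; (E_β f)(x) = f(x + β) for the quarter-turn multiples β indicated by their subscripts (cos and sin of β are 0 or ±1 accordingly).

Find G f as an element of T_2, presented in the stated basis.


the image equals g(x) = (11/10)cos x + (1/5)sin x

D f = (1/2)cos x + sin x
D D f = cos x - (1/2)sin x
D D^2 f = -(1/2)cos x - sin x
E_pi D D^2 f = (1/2)cos x + sin x
E_alpha (E_pi D) D^2 f = (11/10)cos x + (1/5)sin x


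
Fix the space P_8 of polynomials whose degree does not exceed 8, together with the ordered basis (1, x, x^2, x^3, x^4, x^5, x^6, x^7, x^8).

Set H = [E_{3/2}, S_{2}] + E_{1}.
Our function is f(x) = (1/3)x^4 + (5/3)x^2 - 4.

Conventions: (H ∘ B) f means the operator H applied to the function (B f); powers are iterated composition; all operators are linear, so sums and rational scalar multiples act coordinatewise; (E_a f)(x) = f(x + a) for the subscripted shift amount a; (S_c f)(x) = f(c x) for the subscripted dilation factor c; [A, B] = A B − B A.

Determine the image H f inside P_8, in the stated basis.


S_{2} f = (16/3)x^4 + (20/3)x^2 - 4
E_{3/2} S_{2} f = (16/3)x^4 + 32x^3 + (236/3)x^2 + 92x + 38
E_{3/2} f = (1/3)x^4 + 2x^3 + (37/6)x^2 + (19/2)x + 23/16
S_{2} E_{3/2} f = (16/3)x^4 + 16x^3 + (74/3)x^2 + 19x + 23/16
[E_{3/2}, S_{2}] f = 16x^3 + 54x^2 + 73x + 585/16
E_{1} f = (1/3)x^4 + (4/3)x^3 + (11/3)x^2 + (14/3)x - 2
([E_{3/2}, S_{2}] + E_{1}) f = (1/3)x^4 + (52/3)x^3 + (173/3)x^2 + (233/3)x + 553/16

the result is g(x) = (1/3)x^4 + (52/3)x^3 + (173/3)x^2 + (233/3)x + 553/16


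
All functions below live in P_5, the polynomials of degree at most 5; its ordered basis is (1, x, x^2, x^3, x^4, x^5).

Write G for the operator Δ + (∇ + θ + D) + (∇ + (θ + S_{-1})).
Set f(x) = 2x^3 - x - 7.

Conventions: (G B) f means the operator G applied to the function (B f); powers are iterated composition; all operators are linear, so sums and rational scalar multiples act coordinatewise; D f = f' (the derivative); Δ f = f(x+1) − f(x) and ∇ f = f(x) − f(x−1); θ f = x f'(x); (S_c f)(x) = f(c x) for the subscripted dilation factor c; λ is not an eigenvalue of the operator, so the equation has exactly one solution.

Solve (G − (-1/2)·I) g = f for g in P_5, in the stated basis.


the image equals g(x) = (4/11)x^3 - (96/121)x^2 + (1558/363)x - 18914/1089

write g with unknown coordinates in the stated basis and equate coefficients in (G − (-1/2)·I) g = f
solving from the highest basis element down gives g = (4/11)x^3 - (96/121)x^2 + (1558/363)x - 18914/1089
check: G g = (20/11)x^3 + (48/121)x^2 - (1142/363)x + 1834/1089
so G g − (-1/2)·g = 2x^3 - x - 7 = f ✓


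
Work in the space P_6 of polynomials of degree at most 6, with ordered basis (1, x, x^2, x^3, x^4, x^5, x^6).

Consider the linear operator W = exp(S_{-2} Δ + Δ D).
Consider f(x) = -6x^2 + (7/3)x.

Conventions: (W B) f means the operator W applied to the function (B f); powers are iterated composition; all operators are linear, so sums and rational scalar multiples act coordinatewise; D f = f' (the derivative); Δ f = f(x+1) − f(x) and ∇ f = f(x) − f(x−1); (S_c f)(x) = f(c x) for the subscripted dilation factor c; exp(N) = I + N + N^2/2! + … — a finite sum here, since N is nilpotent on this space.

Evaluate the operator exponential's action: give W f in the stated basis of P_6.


g(x) = -6x^2 + (79/3)x - 11/3

order-1 term: 24x - 47/3
order-2 term: 12
the series for exp(S_{-2} Δ + Δ D) f terminates at order 2
exp(S_{-2} Δ + Δ D) f = -6x^2 + (79/3)x - 11/3


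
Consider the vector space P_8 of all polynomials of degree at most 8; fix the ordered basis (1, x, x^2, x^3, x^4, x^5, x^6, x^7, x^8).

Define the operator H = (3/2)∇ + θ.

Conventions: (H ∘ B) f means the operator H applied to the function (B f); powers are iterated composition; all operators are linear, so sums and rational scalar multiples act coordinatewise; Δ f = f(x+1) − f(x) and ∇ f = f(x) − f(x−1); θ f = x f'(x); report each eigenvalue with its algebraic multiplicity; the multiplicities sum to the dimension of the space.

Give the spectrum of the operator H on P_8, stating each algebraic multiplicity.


image of 1: 0
image of x: x + 3/2
image of x^2: 2x^2 + 3x - 3/2
image of x^3: 3x^3 + (9/2)x^2 - (9/2)x + 3/2
image of x^4: 4x^4 + 6x^3 - 9x^2 + 6x - 3/2
image of x^5: 5x^5 + (15/2)x^4 - 15x^3 + 15x^2 - (15/2)x + 3/2
image of x^6: 6x^6 + 9x^5 - (45/2)x^4 + 30x^3 - (45/2)x^2 + 9x - 3/2
image of x^7: 7x^7 + (21/2)x^6 - (63/2)x^5 + (105/2)x^4 - (105/2)x^3 + (63/2)x^2 - (21/2)x + 3/2
image of x^8: 8x^8 + 12x^7 - 42x^6 + 84x^5 - 105x^4 + 84x^3 - 42x^2 + 12x - 3/2
the matrix is upper triangular; its diagonal is (0, 1, 2, 3, 4, 5, 6, 7, 8)
for a triangular matrix the eigenvalues are the diagonal entries, with algebraic multiplicity their repetition count

λ = 0 (multiplicity 1), λ = 1 (multiplicity 1), λ = 2 (multiplicity 1), λ = 3 (multiplicity 1), λ = 4 (multiplicity 1), λ = 5 (multiplicity 1), λ = 6 (multiplicity 1), λ = 7 (multiplicity 1), λ = 8 (multiplicity 1)


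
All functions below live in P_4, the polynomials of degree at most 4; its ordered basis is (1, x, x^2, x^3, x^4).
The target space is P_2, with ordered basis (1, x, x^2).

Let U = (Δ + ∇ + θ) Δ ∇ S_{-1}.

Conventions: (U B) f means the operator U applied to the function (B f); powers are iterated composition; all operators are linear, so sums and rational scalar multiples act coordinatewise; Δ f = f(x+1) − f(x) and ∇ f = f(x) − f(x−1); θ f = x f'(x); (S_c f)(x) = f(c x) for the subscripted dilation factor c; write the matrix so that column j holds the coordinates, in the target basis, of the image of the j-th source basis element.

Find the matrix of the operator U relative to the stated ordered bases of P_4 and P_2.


image of 1: 0
image of x: 0
image of x^2: 0
image of x^3: -6x - 12
image of x^4: 24x^2 + 48x
each image's coordinates form column j of the matrix

the matrix is [[0, 0, 0, -12, 0]; [0, 0, 0, -6, 48]; [0, 0, 0, 0, 24]] (rows listed top to bottom)


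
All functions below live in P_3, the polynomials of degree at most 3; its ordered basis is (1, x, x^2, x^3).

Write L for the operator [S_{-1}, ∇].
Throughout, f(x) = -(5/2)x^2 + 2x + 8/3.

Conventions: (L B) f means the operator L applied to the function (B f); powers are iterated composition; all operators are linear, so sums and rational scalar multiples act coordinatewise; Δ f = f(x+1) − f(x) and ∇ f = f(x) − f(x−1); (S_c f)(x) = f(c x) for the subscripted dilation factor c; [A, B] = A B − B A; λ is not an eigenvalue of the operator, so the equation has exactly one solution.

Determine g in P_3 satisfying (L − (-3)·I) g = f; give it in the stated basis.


write g with unknown coordinates in the stated basis and equate coefficients in (L − (-3)·I) g = f
solving from the highest basis element down gives g = -(5/6)x^2 - (4/9)x + 32/27
check: L g = (10/3)x - 8/9
so L g − (-3)·g = -(5/2)x^2 + 2x + 8/3 = f ✓

the result is g(x) = -(5/6)x^2 - (4/9)x + 32/27


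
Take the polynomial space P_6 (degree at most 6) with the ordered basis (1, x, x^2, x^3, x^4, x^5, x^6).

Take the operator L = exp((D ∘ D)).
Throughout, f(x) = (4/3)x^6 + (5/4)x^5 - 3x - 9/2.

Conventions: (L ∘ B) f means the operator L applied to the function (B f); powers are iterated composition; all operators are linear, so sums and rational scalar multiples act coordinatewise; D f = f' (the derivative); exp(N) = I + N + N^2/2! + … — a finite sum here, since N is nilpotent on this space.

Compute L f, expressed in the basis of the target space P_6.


order-1 term: 40x^4 + 25x^3
order-2 term: 240x^2 + 75x
order-3 term: 160
the series for exp((D ∘ D)) f terminates at order 3
exp((D ∘ D)) f = (4/3)x^6 + (5/4)x^5 + 40x^4 + 25x^3 + 240x^2 + 72x + 311/2

the image equals g(x) = (4/3)x^6 + (5/4)x^5 + 40x^4 + 25x^3 + 240x^2 + 72x + 311/2


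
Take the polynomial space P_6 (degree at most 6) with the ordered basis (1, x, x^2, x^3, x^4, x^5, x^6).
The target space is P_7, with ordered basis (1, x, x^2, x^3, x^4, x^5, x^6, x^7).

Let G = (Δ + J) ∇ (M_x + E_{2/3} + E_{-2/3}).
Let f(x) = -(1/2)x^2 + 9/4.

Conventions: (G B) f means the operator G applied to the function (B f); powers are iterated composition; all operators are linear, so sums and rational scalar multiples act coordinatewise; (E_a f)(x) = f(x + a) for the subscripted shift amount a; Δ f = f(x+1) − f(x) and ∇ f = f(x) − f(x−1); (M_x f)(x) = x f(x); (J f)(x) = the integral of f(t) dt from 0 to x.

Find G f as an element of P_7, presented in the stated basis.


M_x f = -(1/2)x^3 + (9/4)x
E_{2/3} f = -(1/2)x^2 - (2/3)x + 73/36
E_{-2/3} f = -(1/2)x^2 + (2/3)x + 73/36
(M_x + E_{2/3} + E_{-2/3}) f = -(1/2)x^3 - x^2 + (9/4)x + 73/18
∇ (M_x + E_{2/3} + E_{-2/3}) f = -(3/2)x^2 - (1/2)x + 11/4
Δ ∇ (M_x + E_{2/3} + E_{-2/3}) f = -3x - 2
J ∇ (M_x + E_{2/3} + E_{-2/3}) f = -(1/2)x^3 - (1/4)x^2 + (11/4)x
(Δ + J) ∇ (M_x + E_{2/3} + E_{-2/3}) f = -(1/2)x^3 - (1/4)x^2 - (1/4)x - 2

the image equals g(x) = -(1/2)x^3 - (1/4)x^2 - (1/4)x - 2


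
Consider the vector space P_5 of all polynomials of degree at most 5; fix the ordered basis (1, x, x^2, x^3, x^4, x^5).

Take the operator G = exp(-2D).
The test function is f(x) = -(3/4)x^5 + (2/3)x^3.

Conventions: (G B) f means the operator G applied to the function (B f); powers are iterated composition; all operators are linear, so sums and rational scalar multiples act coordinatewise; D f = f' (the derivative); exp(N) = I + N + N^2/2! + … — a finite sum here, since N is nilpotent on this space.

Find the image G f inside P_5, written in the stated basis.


order-1 term: (15/2)x^4 - 4x^2
order-2 term: -30x^3 + 8x
order-3 term: 60x^2 - 16/3
order-4 term: -60x
order-5 term: 24
the series for exp(-2D) f terminates at order 5
exp(-2D) f = -(3/4)x^5 + (15/2)x^4 - (88/3)x^3 + 56x^2 - 52x + 56/3

g(x) = -(3/4)x^5 + (15/2)x^4 - (88/3)x^3 + 56x^2 - 52x + 56/3


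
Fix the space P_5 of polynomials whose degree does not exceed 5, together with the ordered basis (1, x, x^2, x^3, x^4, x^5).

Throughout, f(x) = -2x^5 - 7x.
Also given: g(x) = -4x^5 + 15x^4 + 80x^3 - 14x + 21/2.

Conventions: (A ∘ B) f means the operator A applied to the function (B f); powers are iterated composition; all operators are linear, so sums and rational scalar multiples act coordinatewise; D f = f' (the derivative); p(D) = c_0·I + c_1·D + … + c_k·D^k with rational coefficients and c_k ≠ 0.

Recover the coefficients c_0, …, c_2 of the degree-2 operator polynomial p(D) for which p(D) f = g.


D^0 f = -2x^5 - 7x
D^1 f = -10x^4 - 7
D^2 f = -40x^3
matching coefficients of g against c_0 f + c_1 Df + … from the top degree down determines the c_i
solution: c_0 = 2, c_1 = -3/2, c_2 = -2

p(D) = 2·I − (3/2)·D − 2·D^2, i.e. c_0 = 2, c_1 = -3/2, c_2 = -2


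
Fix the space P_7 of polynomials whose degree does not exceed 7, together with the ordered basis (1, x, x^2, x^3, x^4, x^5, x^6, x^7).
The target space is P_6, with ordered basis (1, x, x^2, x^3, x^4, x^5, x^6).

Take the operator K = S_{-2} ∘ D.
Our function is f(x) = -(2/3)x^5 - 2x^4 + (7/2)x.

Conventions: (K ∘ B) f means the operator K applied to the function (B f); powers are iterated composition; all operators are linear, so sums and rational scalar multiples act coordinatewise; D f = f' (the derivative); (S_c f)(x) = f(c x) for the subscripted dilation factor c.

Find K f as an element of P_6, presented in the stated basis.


g(x) = -(160/3)x^4 + 64x^3 + 7/2

D f = -(10/3)x^4 - 8x^3 + 7/2
S_{-2} D f = -(160/3)x^4 + 64x^3 + 7/2


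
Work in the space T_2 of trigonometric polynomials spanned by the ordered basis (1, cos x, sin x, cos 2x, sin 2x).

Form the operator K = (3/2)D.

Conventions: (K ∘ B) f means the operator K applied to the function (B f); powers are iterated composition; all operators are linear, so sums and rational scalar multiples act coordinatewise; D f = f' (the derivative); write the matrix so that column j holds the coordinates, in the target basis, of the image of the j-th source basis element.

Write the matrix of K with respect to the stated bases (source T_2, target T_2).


the matrix is [[0, 0, 0, 0, 0]; [0, 0, 3/2, 0, 0]; [0, -3/2, 0, 0, 0]; [0, 0, 0, 0, 3]; [0, 0, 0, -3, 0]] (rows listed top to bottom)

image of 1: 0
image of cos x: -(3/2)sin x
image of sin x: (3/2)cos x
image of cos 2x: -3sin 2x
image of sin 2x: 3cos 2x
each image's coordinates form column j of the matrix


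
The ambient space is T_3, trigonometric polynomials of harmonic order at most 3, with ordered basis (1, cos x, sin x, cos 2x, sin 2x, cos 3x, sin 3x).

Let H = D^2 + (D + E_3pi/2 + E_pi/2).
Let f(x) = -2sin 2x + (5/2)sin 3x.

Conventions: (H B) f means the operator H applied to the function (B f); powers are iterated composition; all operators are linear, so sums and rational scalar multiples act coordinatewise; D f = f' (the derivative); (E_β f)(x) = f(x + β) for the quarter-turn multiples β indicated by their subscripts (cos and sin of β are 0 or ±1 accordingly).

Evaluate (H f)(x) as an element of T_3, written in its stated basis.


the image equals g(x) = -4cos 2x + 12sin 2x + (15/2)cos 3x - (45/2)sin 3x

D f = -4cos 2x + (15/2)cos 3x
D D f = 8sin 2x - (45/2)sin 3x
D f = -4cos 2x + (15/2)cos 3x
E_3pi/2 f = 2sin 2x + (5/2)cos 3x
E_pi/2 f = 2sin 2x - (5/2)cos 3x
(D + E_3pi/2 + E_pi/2) f = -4cos 2x + 4sin 2x + (15/2)cos 3x
(D^2 + (D + E_3pi/2 + E_pi/2)) f = -4cos 2x + 12sin 2x + (15/2)cos 3x - (45/2)sin 3x
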